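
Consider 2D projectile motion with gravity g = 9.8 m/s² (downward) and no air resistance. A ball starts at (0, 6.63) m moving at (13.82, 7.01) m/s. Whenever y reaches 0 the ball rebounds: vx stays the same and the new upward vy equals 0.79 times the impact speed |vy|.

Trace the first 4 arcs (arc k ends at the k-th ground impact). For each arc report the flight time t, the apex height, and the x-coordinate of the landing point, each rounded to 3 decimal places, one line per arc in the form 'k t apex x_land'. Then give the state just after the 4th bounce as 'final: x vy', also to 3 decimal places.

Arc 1: start y=6.630, vy=7.010 → t=2.081, apex=9.137, x_land=28.757, impact vy=-13.382
  bounce: vy ← 0.79·13.382 = 10.572
Arc 2: start y=0.000, vy=10.572 → t=2.158, apex=5.702, x_land=58.575, impact vy=-10.572
  bounce: vy ← 0.79·10.572 = 8.352
Arc 3: start y=0.000, vy=8.352 → t=1.704, apex=3.559, x_land=82.131, impact vy=-8.352
  bounce: vy ← 0.79·8.352 = 6.598
Arc 4: start y=0.000, vy=6.598 → t=1.347, apex=2.221, x_land=100.740, impact vy=-6.598
  bounce: vy ← 0.79·6.598 = 5.212

1 2.081 9.137 28.757
2 2.158 5.702 58.575
3 1.704 3.559 82.131
4 1.347 2.221 100.740
final: 100.740 5.212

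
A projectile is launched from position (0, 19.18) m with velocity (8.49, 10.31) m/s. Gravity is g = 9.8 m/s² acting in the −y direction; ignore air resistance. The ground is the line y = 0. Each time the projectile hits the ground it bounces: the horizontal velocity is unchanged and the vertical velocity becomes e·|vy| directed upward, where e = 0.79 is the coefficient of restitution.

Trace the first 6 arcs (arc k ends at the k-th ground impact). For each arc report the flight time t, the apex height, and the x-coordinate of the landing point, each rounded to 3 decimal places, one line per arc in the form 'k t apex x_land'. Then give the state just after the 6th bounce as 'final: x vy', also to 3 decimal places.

1 3.293 24.603 27.956
2 3.540 15.355 58.014
3 2.797 9.583 81.760
4 2.210 5.981 100.520
5 1.746 3.733 115.339
6 1.379 2.330 127.047
final: 127.047 5.338

Arc 1: start y=19.180, vy=10.310 → t=3.293, apex=24.603, x_land=27.956, impact vy=-21.960
  bounce: vy ← 0.79·21.960 = 17.348
Arc 2: start y=0.000, vy=17.348 → t=3.540, apex=15.355, x_land=58.014, impact vy=-17.348
  bounce: vy ← 0.79·17.348 = 13.705
Arc 3: start y=0.000, vy=13.705 → t=2.797, apex=9.583, x_land=81.760, impact vy=-13.705
  bounce: vy ← 0.79·13.705 = 10.827
Arc 4: start y=0.000, vy=10.827 → t=2.210, apex=5.981, x_land=100.520, impact vy=-10.827
  bounce: vy ← 0.79·10.827 = 8.553
Arc 5: start y=0.000, vy=8.553 → t=1.746, apex=3.733, x_land=115.339, impact vy=-8.553
  bounce: vy ← 0.79·8.553 = 6.757
Arc 6: start y=0.000, vy=6.757 → t=1.379, apex=2.330, x_land=127.047, impact vy=-6.757
  bounce: vy ← 0.79·6.757 = 5.338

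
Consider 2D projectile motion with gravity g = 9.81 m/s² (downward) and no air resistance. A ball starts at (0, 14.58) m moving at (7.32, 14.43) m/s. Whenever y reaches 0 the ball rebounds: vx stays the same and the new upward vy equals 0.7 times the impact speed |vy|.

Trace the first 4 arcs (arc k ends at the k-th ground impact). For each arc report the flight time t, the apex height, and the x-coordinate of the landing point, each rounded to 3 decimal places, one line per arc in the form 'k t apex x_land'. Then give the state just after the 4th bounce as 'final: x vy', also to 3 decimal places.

Arc 1: start y=14.580, vy=14.430 → t=3.737, apex=25.193, x_land=27.357, impact vy=-22.233
  bounce: vy ← 0.7·22.233 = 15.563
Arc 2: start y=0.000, vy=15.563 → t=3.173, apex=12.345, x_land=50.582, impact vy=-15.563
  bounce: vy ← 0.7·15.563 = 10.894
Arc 3: start y=0.000, vy=10.894 → t=2.221, apex=6.049, x_land=66.839, impact vy=-10.894
  bounce: vy ← 0.7·10.894 = 7.626
Arc 4: start y=0.000, vy=7.626 → t=1.555, apex=2.964, x_land=78.220, impact vy=-7.626
  bounce: vy ← 0.7·7.626 = 5.338

1 3.737 25.193 27.357
2 3.173 12.345 50.582
3 2.221 6.049 66.839
4 1.555 2.964 78.220
final: 78.220 5.338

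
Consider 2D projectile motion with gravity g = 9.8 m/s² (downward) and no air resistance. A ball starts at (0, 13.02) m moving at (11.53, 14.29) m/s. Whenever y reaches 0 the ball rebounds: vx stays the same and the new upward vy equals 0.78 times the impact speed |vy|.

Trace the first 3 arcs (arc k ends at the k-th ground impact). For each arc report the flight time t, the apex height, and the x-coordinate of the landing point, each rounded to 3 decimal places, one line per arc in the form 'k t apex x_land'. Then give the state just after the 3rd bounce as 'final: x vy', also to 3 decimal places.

1 3.645 23.439 42.030
2 3.412 14.260 81.369
3 2.661 8.676 112.053
final: 112.053 10.171

Arc 1: start y=13.020, vy=14.290 → t=3.645, apex=23.439, x_land=42.030, impact vy=-21.434
  bounce: vy ← 0.78·21.434 = 16.718
Arc 2: start y=0.000, vy=16.718 → t=3.412, apex=14.260, x_land=81.369, impact vy=-16.718
  bounce: vy ← 0.78·16.718 = 13.040
Arc 3: start y=0.000, vy=13.040 → t=2.661, apex=8.676, x_land=112.053, impact vy=-13.040
  bounce: vy ← 0.78·13.040 = 10.171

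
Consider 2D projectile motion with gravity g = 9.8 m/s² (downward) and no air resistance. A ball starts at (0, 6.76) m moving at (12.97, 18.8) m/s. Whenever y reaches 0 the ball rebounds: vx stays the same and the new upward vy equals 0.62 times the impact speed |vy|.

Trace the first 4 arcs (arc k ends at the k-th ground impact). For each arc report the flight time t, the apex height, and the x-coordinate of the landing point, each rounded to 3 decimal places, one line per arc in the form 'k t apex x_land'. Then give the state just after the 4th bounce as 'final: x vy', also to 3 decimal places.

Arc 1: start y=6.760, vy=18.800 → t=4.168, apex=24.793, x_land=54.056, impact vy=-22.044
  bounce: vy ← 0.62·22.044 = 13.667
Arc 2: start y=0.000, vy=13.667 → t=2.789, apex=9.530, x_land=90.232, impact vy=-13.667
  bounce: vy ← 0.62·13.667 = 8.474
Arc 3: start y=0.000, vy=8.474 → t=1.729, apex=3.663, x_land=112.661, impact vy=-8.474
  bounce: vy ← 0.62·8.474 = 5.254
Arc 4: start y=0.000, vy=5.254 → t=1.072, apex=1.408, x_land=126.568, impact vy=-5.254
  bounce: vy ← 0.62·5.254 = 3.257

1 4.168 24.793 54.056
2 2.789 9.530 90.232
3 1.729 3.663 112.661
4 1.072 1.408 126.568
final: 126.568 3.257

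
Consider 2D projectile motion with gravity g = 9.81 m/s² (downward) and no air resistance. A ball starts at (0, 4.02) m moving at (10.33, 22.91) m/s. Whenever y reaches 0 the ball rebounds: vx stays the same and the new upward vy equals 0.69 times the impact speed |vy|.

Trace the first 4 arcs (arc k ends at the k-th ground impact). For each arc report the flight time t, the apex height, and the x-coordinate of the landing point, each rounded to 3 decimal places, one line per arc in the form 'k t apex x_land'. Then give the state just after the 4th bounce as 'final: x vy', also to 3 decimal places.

Arc 1: start y=4.020, vy=22.910 → t=4.840, apex=30.772, x_land=49.998, impact vy=-24.571
  bounce: vy ← 0.69·24.571 = 16.954
Arc 2: start y=0.000, vy=16.954 → t=3.456, apex=14.650, x_land=85.704, impact vy=-16.954
  bounce: vy ← 0.69·16.954 = 11.698
Arc 3: start y=0.000, vy=11.698 → t=2.385, apex=6.975, x_land=110.340, impact vy=-11.698
  bounce: vy ← 0.69·11.698 = 8.072
Arc 4: start y=0.000, vy=8.072 → t=1.646, apex=3.321, x_land=127.340, impact vy=-8.072
  bounce: vy ← 0.69·8.072 = 5.570

1 4.840 30.772 49.998
2 3.456 14.650 85.704
3 2.385 6.975 110.340
4 1.646 3.321 127.340
final: 127.340 5.570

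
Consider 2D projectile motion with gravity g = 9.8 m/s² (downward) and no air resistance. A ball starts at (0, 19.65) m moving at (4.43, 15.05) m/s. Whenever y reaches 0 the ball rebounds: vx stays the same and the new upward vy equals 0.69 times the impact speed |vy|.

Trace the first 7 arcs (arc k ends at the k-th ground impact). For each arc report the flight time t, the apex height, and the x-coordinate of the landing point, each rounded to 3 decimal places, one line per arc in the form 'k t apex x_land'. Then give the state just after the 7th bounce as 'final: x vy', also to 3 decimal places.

Arc 1: start y=19.650, vy=15.050 → t=4.059, apex=31.206, x_land=17.983, impact vy=-24.731
  bounce: vy ← 0.69·24.731 = 17.065
Arc 2: start y=0.000, vy=17.065 → t=3.483, apex=14.857, x_land=33.411, impact vy=-17.065
  bounce: vy ← 0.69·17.065 = 11.775
Arc 3: start y=0.000, vy=11.775 → t=2.403, apex=7.074, x_land=44.056, impact vy=-11.775
  bounce: vy ← 0.69·11.775 = 8.124
Arc 4: start y=0.000, vy=8.124 → t=1.658, apex=3.368, x_land=51.401, impact vy=-8.124
  bounce: vy ← 0.69·8.124 = 5.606
Arc 5: start y=0.000, vy=5.606 → t=1.144, apex=1.603, x_land=56.469, impact vy=-5.606
  bounce: vy ← 0.69·5.606 = 3.868
Arc 6: start y=0.000, vy=3.868 → t=0.789, apex=0.763, x_land=59.966, impact vy=-3.868
  bounce: vy ← 0.69·3.868 = 2.669
Arc 7: start y=0.000, vy=2.669 → t=0.545, apex=0.363, x_land=62.379, impact vy=-2.669
  bounce: vy ← 0.69·2.669 = 1.842

1 4.059 31.206 17.983
2 3.483 14.857 33.411
3 2.403 7.074 44.056
4 1.658 3.368 51.401
5 1.144 1.603 56.469
6 0.789 0.763 59.966
7 0.545 0.363 62.379
final: 62.379 1.842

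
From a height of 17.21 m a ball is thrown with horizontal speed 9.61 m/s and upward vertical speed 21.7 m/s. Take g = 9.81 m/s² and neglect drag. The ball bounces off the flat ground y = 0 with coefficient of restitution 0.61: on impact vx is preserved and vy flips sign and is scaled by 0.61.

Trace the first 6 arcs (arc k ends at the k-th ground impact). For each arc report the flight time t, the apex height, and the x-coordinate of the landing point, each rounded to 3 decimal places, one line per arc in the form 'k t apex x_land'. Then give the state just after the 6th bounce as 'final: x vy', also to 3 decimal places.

Arc 1: start y=17.210, vy=21.700 → t=5.111, apex=41.211, x_land=49.113, impact vy=-28.435
  bounce: vy ← 0.61·28.435 = 17.345
Arc 2: start y=0.000, vy=17.345 → t=3.536, apex=15.334, x_land=83.096, impact vy=-17.345
  bounce: vy ← 0.61·17.345 = 10.581
Arc 3: start y=0.000, vy=10.581 → t=2.157, apex=5.706, x_land=103.826, impact vy=-10.581
  bounce: vy ← 0.61·10.581 = 6.454
Arc 4: start y=0.000, vy=6.454 → t=1.316, apex=2.123, x_land=116.472, impact vy=-6.454
  bounce: vy ← 0.61·6.454 = 3.937
Arc 5: start y=0.000, vy=3.937 → t=0.803, apex=0.790, x_land=124.185, impact vy=-3.937
  bounce: vy ← 0.61·3.937 = 2.402
Arc 6: start y=0.000, vy=2.402 → t=0.490, apex=0.294, x_land=128.890, impact vy=-2.402
  bounce: vy ← 0.61·2.402 = 1.465

1 5.111 41.211 49.113
2 3.536 15.334 83.096
3 2.157 5.706 103.826
4 1.316 2.123 116.472
5 0.803 0.790 124.185
6 0.490 0.294 128.890
final: 128.890 1.465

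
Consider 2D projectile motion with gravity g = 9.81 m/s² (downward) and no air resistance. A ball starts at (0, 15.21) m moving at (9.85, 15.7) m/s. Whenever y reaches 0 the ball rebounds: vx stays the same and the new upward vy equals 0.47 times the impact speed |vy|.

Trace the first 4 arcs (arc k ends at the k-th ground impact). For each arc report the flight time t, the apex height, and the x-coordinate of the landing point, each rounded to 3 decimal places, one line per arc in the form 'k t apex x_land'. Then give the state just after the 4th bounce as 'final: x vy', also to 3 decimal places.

1 3.980 27.773 39.203
2 2.237 6.135 61.235
3 1.051 1.355 71.590
4 0.494 0.299 76.457
final: 76.457 1.139

Arc 1: start y=15.210, vy=15.700 → t=3.980, apex=27.773, x_land=39.203, impact vy=-23.343
  bounce: vy ← 0.47·23.343 = 10.971
Arc 2: start y=0.000, vy=10.971 → t=2.237, apex=6.135, x_land=61.235, impact vy=-10.971
  bounce: vy ← 0.47·10.971 = 5.157
Arc 3: start y=0.000, vy=5.157 → t=1.051, apex=1.355, x_land=71.590, impact vy=-5.157
  bounce: vy ← 0.47·5.157 = 2.424
Arc 4: start y=0.000, vy=2.424 → t=0.494, apex=0.299, x_land=76.457, impact vy=-2.424
  bounce: vy ← 0.47·2.424 = 1.139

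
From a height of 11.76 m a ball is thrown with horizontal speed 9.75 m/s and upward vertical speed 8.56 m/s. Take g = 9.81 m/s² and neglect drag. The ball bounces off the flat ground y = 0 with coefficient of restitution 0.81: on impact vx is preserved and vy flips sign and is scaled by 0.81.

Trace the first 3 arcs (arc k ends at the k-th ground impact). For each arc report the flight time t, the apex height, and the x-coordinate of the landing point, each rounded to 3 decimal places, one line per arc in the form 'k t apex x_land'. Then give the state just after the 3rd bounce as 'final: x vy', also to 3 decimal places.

Arc 1: start y=11.760, vy=8.560 → t=2.650, apex=15.495, x_land=25.837, impact vy=-17.436
  bounce: vy ← 0.81·17.436 = 14.123
Arc 2: start y=0.000, vy=14.123 → t=2.879, apex=10.166, x_land=53.910, impact vy=-14.123
  bounce: vy ← 0.81·14.123 = 11.440
Arc 3: start y=0.000, vy=11.440 → t=2.332, apex=6.670, x_land=76.649, impact vy=-11.440
  bounce: vy ← 0.81·11.440 = 9.266

1 2.650 15.495 25.837
2 2.879 10.166 53.910
3 2.332 6.670 76.649
final: 76.649 9.266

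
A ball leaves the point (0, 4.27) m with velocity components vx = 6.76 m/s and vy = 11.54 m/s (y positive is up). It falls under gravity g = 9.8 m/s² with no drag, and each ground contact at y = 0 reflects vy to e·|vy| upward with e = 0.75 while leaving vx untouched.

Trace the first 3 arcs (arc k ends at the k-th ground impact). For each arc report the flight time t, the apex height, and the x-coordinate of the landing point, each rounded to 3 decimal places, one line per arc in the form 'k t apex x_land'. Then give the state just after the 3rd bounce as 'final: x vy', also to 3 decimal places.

Arc 1: start y=4.270, vy=11.540 → t=2.680, apex=11.064, x_land=18.118, impact vy=-14.726
  bounce: vy ← 0.75·14.726 = 11.045
Arc 2: start y=0.000, vy=11.045 → t=2.254, apex=6.224, x_land=33.356, impact vy=-11.045
  bounce: vy ← 0.75·11.045 = 8.284
Arc 3: start y=0.000, vy=8.284 → t=1.691, apex=3.501, x_land=44.783, impact vy=-8.284
  bounce: vy ← 0.75·8.284 = 6.213

1 2.680 11.064 18.118
2 2.254 6.224 33.356
3 1.691 3.501 44.783
final: 44.783 6.213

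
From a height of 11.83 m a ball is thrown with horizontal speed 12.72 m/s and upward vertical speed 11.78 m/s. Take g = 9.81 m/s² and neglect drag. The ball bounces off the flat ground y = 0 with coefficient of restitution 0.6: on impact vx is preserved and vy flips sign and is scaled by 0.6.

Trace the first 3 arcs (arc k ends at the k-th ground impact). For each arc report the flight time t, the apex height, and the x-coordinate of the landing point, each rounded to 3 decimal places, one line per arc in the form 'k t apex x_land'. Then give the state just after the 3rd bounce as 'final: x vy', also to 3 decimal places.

Arc 1: start y=11.830, vy=11.780 → t=3.164, apex=18.903, x_land=40.245, impact vy=-19.258
  bounce: vy ← 0.6·19.258 = 11.555
Arc 2: start y=0.000, vy=11.555 → t=2.356, apex=6.805, x_land=70.210, impact vy=-11.555
  bounce: vy ← 0.6·11.555 = 6.933
Arc 3: start y=0.000, vy=6.933 → t=1.413, apex=2.450, x_land=88.189, impact vy=-6.933
  bounce: vy ← 0.6·6.933 = 4.160

1 3.164 18.903 40.245
2 2.356 6.805 70.210
3 1.413 2.450 88.189
final: 88.189 4.160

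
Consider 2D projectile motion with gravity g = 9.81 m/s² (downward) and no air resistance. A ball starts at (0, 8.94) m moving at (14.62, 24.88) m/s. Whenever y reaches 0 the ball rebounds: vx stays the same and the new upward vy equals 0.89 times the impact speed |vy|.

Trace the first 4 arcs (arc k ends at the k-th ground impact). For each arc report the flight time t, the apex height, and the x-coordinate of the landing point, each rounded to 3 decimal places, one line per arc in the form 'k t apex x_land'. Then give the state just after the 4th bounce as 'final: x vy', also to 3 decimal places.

1 5.409 40.490 79.084
2 5.114 32.072 153.853
3 4.552 25.404 220.398
4 4.051 20.123 279.623
final: 279.623 17.684

Arc 1: start y=8.940, vy=24.880 → t=5.409, apex=40.490, x_land=79.084, impact vy=-28.185
  bounce: vy ← 0.89·28.185 = 25.085
Arc 2: start y=0.000, vy=25.085 → t=5.114, apex=32.072, x_land=153.853, impact vy=-25.085
  bounce: vy ← 0.89·25.085 = 22.326
Arc 3: start y=0.000, vy=22.326 → t=4.552, apex=25.404, x_land=220.398, impact vy=-22.326
  bounce: vy ← 0.89·22.326 = 19.870
Arc 4: start y=0.000, vy=19.870 → t=4.051, apex=20.123, x_land=279.623, impact vy=-19.870
  bounce: vy ← 0.89·19.870 = 17.684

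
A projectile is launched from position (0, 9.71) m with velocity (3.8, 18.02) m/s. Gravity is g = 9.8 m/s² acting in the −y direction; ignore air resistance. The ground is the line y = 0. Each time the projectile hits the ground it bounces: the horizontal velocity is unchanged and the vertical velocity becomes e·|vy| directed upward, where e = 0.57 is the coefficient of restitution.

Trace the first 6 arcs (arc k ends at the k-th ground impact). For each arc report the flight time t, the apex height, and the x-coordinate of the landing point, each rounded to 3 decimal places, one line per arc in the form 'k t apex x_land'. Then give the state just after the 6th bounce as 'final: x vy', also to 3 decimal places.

1 4.155 26.277 15.787
2 2.640 8.538 25.819
3 1.505 2.774 31.537
4 0.858 0.901 34.797
5 0.489 0.293 36.654
6 0.279 0.095 37.713
final: 37.713 0.778

Arc 1: start y=9.710, vy=18.020 → t=4.155, apex=26.277, x_land=15.787, impact vy=-22.694
  bounce: vy ← 0.57·22.694 = 12.936
Arc 2: start y=0.000, vy=12.936 → t=2.640, apex=8.538, x_land=25.819, impact vy=-12.936
  bounce: vy ← 0.57·12.936 = 7.373
Arc 3: start y=0.000, vy=7.373 → t=1.505, apex=2.774, x_land=31.537, impact vy=-7.373
  bounce: vy ← 0.57·7.373 = 4.203
Arc 4: start y=0.000, vy=4.203 → t=0.858, apex=0.901, x_land=34.797, impact vy=-4.203
  bounce: vy ← 0.57·4.203 = 2.396
Arc 5: start y=0.000, vy=2.396 → t=0.489, apex=0.293, x_land=36.654, impact vy=-2.396
  bounce: vy ← 0.57·2.396 = 1.366
Arc 6: start y=0.000, vy=1.366 → t=0.279, apex=0.095, x_land=37.713, impact vy=-1.366
  bounce: vy ← 0.57·1.366 = 0.778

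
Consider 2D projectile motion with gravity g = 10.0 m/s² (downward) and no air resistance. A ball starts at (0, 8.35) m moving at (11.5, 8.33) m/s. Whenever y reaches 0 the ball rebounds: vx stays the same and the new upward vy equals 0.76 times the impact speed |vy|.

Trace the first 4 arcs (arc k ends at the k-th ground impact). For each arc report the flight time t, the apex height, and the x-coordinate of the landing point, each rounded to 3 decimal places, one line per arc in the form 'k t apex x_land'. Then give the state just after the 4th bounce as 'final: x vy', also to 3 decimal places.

Arc 1: start y=8.350, vy=8.330 → t=2.370, apex=11.819, x_land=27.261, impact vy=-15.375
  bounce: vy ← 0.76·15.375 = 11.685
Arc 2: start y=0.000, vy=11.685 → t=2.337, apex=6.827, x_land=54.136, impact vy=-11.685
  bounce: vy ← 0.76·11.685 = 8.881
Arc 3: start y=0.000, vy=8.881 → t=1.776, apex=3.943, x_land=74.561, impact vy=-8.881
  bounce: vy ← 0.76·8.881 = 6.749
Arc 4: start y=0.000, vy=6.749 → t=1.350, apex=2.278, x_land=90.085, impact vy=-6.749
  bounce: vy ← 0.76·6.749 = 5.129

1 2.370 11.819 27.261
2 2.337 6.827 54.136
3 1.776 3.943 74.561
4 1.350 2.278 90.085
final: 90.085 5.129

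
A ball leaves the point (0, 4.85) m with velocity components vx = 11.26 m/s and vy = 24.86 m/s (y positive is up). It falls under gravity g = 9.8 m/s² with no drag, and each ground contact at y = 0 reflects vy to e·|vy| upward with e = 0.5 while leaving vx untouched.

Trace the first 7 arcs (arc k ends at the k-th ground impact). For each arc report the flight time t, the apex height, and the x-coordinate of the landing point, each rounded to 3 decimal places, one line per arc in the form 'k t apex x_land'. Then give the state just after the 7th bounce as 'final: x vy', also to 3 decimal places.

Arc 1: start y=4.850, vy=24.860 → t=5.262, apex=36.382, x_land=59.245, impact vy=-26.704
  bounce: vy ← 0.5·26.704 = 13.352
Arc 2: start y=0.000, vy=13.352 → t=2.725, apex=9.095, x_land=89.927, impact vy=-13.352
  bounce: vy ← 0.5·13.352 = 6.676
Arc 3: start y=0.000, vy=6.676 → t=1.362, apex=2.274, x_land=105.268, impact vy=-6.676
  bounce: vy ← 0.5·6.676 = 3.338
Arc 4: start y=0.000, vy=3.338 → t=0.681, apex=0.568, x_land=112.939, impact vy=-3.338
  bounce: vy ← 0.5·3.338 = 1.669
Arc 5: start y=0.000, vy=1.669 → t=0.341, apex=0.142, x_land=116.774, impact vy=-1.669
  bounce: vy ← 0.5·1.669 = 0.834
Arc 6: start y=0.000, vy=0.834 → t=0.170, apex=0.036, x_land=118.692, impact vy=-0.834
  bounce: vy ← 0.5·0.834 = 0.417
Arc 7: start y=0.000, vy=0.417 → t=0.085, apex=0.009, x_land=119.650, impact vy=-0.417
  bounce: vy ← 0.5·0.417 = 0.209

1 5.262 36.382 59.245
2 2.725 9.095 89.927
3 1.362 2.274 105.268
4 0.681 0.568 112.939
5 0.341 0.142 116.774
6 0.170 0.036 118.692
7 0.085 0.009 119.650
final: 119.650 0.209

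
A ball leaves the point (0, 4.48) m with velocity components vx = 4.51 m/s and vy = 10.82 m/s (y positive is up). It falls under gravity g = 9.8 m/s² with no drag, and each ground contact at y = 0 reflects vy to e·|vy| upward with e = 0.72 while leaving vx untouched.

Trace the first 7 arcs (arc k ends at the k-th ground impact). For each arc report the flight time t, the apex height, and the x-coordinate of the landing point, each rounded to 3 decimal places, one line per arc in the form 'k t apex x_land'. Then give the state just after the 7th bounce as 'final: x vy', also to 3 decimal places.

1 2.565 10.453 11.567
2 2.103 5.419 21.052
3 1.514 2.809 27.882
4 1.090 1.456 32.799
5 0.785 0.755 36.340
6 0.565 0.391 38.889
7 0.407 0.203 40.724
final: 40.724 1.436

Arc 1: start y=4.480, vy=10.820 → t=2.565, apex=10.453, x_land=11.567, impact vy=-14.314
  bounce: vy ← 0.72·14.314 = 10.306
Arc 2: start y=0.000, vy=10.306 → t=2.103, apex=5.419, x_land=21.052, impact vy=-10.306
  bounce: vy ← 0.72·10.306 = 7.420
Arc 3: start y=0.000, vy=7.420 → t=1.514, apex=2.809, x_land=27.882, impact vy=-7.420
  bounce: vy ← 0.72·7.420 = 5.343
Arc 4: start y=0.000, vy=5.343 → t=1.090, apex=1.456, x_land=32.799, impact vy=-5.343
  bounce: vy ← 0.72·5.343 = 3.847
Arc 5: start y=0.000, vy=3.847 → t=0.785, apex=0.755, x_land=36.340, impact vy=-3.847
  bounce: vy ← 0.72·3.847 = 2.770
Arc 6: start y=0.000, vy=2.770 → t=0.565, apex=0.391, x_land=38.889, impact vy=-2.770
  bounce: vy ← 0.72·2.770 = 1.994
Arc 7: start y=0.000, vy=1.994 → t=0.407, apex=0.203, x_land=40.724, impact vy=-1.994
  bounce: vy ← 0.72·1.994 = 1.436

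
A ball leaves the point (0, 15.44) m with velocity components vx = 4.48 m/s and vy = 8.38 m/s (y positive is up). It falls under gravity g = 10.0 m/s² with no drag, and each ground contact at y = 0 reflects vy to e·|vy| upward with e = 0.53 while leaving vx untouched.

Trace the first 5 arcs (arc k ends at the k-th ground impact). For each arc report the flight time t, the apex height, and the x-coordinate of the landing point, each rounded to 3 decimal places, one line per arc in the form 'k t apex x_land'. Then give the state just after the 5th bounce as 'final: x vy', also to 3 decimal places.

Arc 1: start y=15.440, vy=8.380 → t=2.785, apex=18.951, x_land=12.476, impact vy=-19.469
  bounce: vy ← 0.53·19.469 = 10.318
Arc 2: start y=0.000, vy=10.318 → t=2.064, apex=5.323, x_land=21.721, impact vy=-10.318
  bounce: vy ← 0.53·10.318 = 5.469
Arc 3: start y=0.000, vy=5.469 → t=1.094, apex=1.495, x_land=26.621, impact vy=-5.469
  bounce: vy ← 0.53·5.469 = 2.898
Arc 4: start y=0.000, vy=2.898 → t=0.580, apex=0.420, x_land=29.218, impact vy=-2.898
  bounce: vy ← 0.53·2.898 = 1.536
Arc 5: start y=0.000, vy=1.536 → t=0.307, apex=0.118, x_land=30.595, impact vy=-1.536
  bounce: vy ← 0.53·1.536 = 0.814

1 2.785 18.951 12.476
2 2.064 5.323 21.721
3 1.094 1.495 26.621
4 0.580 0.420 29.218
5 0.307 0.118 30.595
final: 30.595 0.814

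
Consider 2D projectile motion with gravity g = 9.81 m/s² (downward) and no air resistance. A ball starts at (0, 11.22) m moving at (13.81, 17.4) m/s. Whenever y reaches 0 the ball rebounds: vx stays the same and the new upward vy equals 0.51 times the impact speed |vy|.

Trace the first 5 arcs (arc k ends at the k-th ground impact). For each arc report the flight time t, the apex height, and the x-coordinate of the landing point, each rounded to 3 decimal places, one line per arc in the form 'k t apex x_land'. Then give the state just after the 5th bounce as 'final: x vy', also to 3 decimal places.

Arc 1: start y=11.220, vy=17.400 → t=4.105, apex=26.651, x_land=56.686, impact vy=-22.867
  bounce: vy ← 0.51·22.867 = 11.662
Arc 2: start y=0.000, vy=11.662 → t=2.378, apex=6.932, x_land=89.520, impact vy=-11.662
  bounce: vy ← 0.51·11.662 = 5.948
Arc 3: start y=0.000, vy=5.948 → t=1.213, apex=1.803, x_land=106.266, impact vy=-5.948
  bounce: vy ← 0.51·5.948 = 3.033
Arc 4: start y=0.000, vy=3.033 → t=0.618, apex=0.469, x_land=114.806, impact vy=-3.033
  bounce: vy ← 0.51·3.033 = 1.547
Arc 5: start y=0.000, vy=1.547 → t=0.315, apex=0.122, x_land=119.162, impact vy=-1.547
  bounce: vy ← 0.51·1.547 = 0.789

1 4.105 26.651 56.686
2 2.378 6.932 89.520
3 1.213 1.803 106.266
4 0.618 0.469 114.806
5 0.315 0.122 119.162
final: 119.162 0.789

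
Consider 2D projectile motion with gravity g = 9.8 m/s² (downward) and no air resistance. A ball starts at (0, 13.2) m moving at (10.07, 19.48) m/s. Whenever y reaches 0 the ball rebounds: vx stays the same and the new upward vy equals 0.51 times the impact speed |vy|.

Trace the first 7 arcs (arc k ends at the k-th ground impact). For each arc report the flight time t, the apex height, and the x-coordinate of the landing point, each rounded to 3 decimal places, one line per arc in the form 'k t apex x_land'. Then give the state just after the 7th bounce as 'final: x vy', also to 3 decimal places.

1 4.566 32.561 45.975
2 2.629 8.469 72.453
3 1.341 2.203 85.956
4 0.684 0.573 92.843
5 0.349 0.149 96.355
6 0.178 0.039 98.147
7 0.091 0.010 99.060
final: 99.060 0.227

Arc 1: start y=13.200, vy=19.480 → t=4.566, apex=32.561, x_land=45.975, impact vy=-25.262
  bounce: vy ← 0.51·25.262 = 12.884
Arc 2: start y=0.000, vy=12.884 → t=2.629, apex=8.469, x_land=72.453, impact vy=-12.884
  bounce: vy ← 0.51·12.884 = 6.571
Arc 3: start y=0.000, vy=6.571 → t=1.341, apex=2.203, x_land=85.956, impact vy=-6.571
  bounce: vy ← 0.51·6.571 = 3.351
Arc 4: start y=0.000, vy=3.351 → t=0.684, apex=0.573, x_land=92.843, impact vy=-3.351
  bounce: vy ← 0.51·3.351 = 1.709
Arc 5: start y=0.000, vy=1.709 → t=0.349, apex=0.149, x_land=96.355, impact vy=-1.709
  bounce: vy ← 0.51·1.709 = 0.872
Arc 6: start y=0.000, vy=0.872 → t=0.178, apex=0.039, x_land=98.147, impact vy=-0.872
  bounce: vy ← 0.51·0.872 = 0.445
Arc 7: start y=0.000, vy=0.445 → t=0.091, apex=0.010, x_land=99.060, impact vy=-0.445
  bounce: vy ← 0.51·0.445 = 0.227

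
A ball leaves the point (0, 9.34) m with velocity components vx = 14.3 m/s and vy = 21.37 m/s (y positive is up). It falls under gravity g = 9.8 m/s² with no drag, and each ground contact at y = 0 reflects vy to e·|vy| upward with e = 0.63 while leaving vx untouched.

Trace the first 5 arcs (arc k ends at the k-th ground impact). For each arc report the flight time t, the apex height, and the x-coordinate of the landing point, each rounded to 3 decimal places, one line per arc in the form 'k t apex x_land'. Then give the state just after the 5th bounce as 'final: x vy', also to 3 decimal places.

Arc 1: start y=9.340, vy=21.370 → t=4.762, apex=32.640, x_land=68.090, impact vy=-25.293
  bounce: vy ← 0.63·25.293 = 15.935
Arc 2: start y=0.000, vy=15.935 → t=3.252, apex=12.955, x_land=114.593, impact vy=-15.935
  bounce: vy ← 0.63·15.935 = 10.039
Arc 3: start y=0.000, vy=10.039 → t=2.049, apex=5.142, x_land=143.890, impact vy=-10.039
  bounce: vy ← 0.63·10.039 = 6.324
Arc 4: start y=0.000, vy=6.324 → t=1.291, apex=2.041, x_land=162.347, impact vy=-6.324
  bounce: vy ← 0.63·6.324 = 3.984
Arc 5: start y=0.000, vy=3.984 → t=0.813, apex=0.810, x_land=173.975, impact vy=-3.984
  bounce: vy ← 0.63·3.984 = 2.510

1 4.762 32.640 68.090
2 3.252 12.955 114.593
3 2.049 5.142 143.890
4 1.291 2.041 162.347
5 0.813 0.810 173.975
final: 173.975 2.510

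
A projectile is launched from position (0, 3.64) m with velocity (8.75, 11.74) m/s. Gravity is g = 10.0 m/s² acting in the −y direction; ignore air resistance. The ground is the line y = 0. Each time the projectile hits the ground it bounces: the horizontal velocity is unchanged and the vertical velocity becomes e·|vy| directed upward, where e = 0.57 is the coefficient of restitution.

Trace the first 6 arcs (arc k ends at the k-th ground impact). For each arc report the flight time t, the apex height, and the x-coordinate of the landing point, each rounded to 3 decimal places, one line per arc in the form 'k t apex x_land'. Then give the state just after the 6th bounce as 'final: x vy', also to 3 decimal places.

Arc 1: start y=3.640, vy=11.740 → t=2.625, apex=10.531, x_land=22.971, impact vy=-14.513
  bounce: vy ← 0.57·14.513 = 8.272
Arc 2: start y=0.000, vy=8.272 → t=1.654, apex=3.422, x_land=37.448, impact vy=-8.272
  bounce: vy ← 0.57·8.272 = 4.715
Arc 3: start y=0.000, vy=4.715 → t=0.943, apex=1.112, x_land=45.700, impact vy=-4.715
  bounce: vy ← 0.57·4.715 = 2.688
Arc 4: start y=0.000, vy=2.688 → t=0.538, apex=0.361, x_land=50.403, impact vy=-2.688
  bounce: vy ← 0.57·2.688 = 1.532
Arc 5: start y=0.000, vy=1.532 → t=0.306, apex=0.117, x_land=53.084, impact vy=-1.532
  bounce: vy ← 0.57·1.532 = 0.873
Arc 6: start y=0.000, vy=0.873 → t=0.175, apex=0.038, x_land=54.613, impact vy=-0.873
  bounce: vy ← 0.57·0.873 = 0.498

1 2.625 10.531 22.971
2 1.654 3.422 37.448
3 0.943 1.112 45.700
4 0.538 0.361 50.403
5 0.306 0.117 53.084
6 0.175 0.038 54.613
final: 54.613 0.498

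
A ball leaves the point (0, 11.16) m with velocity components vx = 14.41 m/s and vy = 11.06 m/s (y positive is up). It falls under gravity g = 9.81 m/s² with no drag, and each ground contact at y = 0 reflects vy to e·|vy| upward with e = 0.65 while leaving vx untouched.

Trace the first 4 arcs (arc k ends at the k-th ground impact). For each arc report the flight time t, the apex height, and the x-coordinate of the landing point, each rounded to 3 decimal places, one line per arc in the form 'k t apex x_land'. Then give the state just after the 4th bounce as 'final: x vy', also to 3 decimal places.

Arc 1: start y=11.160, vy=11.060 → t=3.011, apex=17.395, x_land=43.383, impact vy=-18.474
  bounce: vy ← 0.65·18.474 = 12.008
Arc 2: start y=0.000, vy=12.008 → t=2.448, apex=7.349, x_land=78.660, impact vy=-12.008
  bounce: vy ← 0.65·12.008 = 7.805
Arc 3: start y=0.000, vy=7.805 → t=1.591, apex=3.105, x_land=101.590, impact vy=-7.805
  bounce: vy ← 0.65·7.805 = 5.073
Arc 4: start y=0.000, vy=5.073 → t=1.034, apex=1.312, x_land=116.495, impact vy=-5.073
  bounce: vy ← 0.65·5.073 = 3.298

1 3.011 17.395 43.383
2 2.448 7.349 78.660
3 1.591 3.105 101.590
4 1.034 1.312 116.495
final: 116.495 3.298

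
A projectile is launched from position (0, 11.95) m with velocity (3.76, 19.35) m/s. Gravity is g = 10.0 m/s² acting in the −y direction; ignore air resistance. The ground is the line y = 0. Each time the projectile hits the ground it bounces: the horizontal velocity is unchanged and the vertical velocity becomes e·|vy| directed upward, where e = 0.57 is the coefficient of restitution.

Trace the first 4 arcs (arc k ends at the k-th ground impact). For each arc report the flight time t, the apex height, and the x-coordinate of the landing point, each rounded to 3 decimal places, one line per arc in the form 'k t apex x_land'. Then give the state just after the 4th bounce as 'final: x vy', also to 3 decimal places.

Arc 1: start y=11.950, vy=19.350 → t=4.412, apex=30.671, x_land=16.588, impact vy=-24.767
  bounce: vy ← 0.57·24.767 = 14.117
Arc 2: start y=0.000, vy=14.117 → t=2.823, apex=9.965, x_land=27.204, impact vy=-14.117
  bounce: vy ← 0.57·14.117 = 8.047
Arc 3: start y=0.000, vy=8.047 → t=1.609, apex=3.238, x_land=33.256, impact vy=-8.047
  bounce: vy ← 0.57·8.047 = 4.587
Arc 4: start y=0.000, vy=4.587 → t=0.917, apex=1.052, x_land=36.705, impact vy=-4.587
  bounce: vy ← 0.57·4.587 = 2.614

1 4.412 30.671 16.588
2 2.823 9.965 27.204
3 1.609 3.238 33.256
4 0.917 1.052 36.705
final: 36.705 2.614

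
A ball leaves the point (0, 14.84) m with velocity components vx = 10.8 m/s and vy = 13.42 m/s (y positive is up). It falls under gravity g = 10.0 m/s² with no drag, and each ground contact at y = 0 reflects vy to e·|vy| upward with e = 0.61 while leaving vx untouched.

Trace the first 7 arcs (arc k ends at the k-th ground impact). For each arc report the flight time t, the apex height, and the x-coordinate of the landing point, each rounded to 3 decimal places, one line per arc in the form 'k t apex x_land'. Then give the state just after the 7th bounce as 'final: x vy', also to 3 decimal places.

1 3.526 23.845 38.079
2 2.664 8.873 66.852
3 1.625 3.302 84.404
4 0.991 1.228 95.111
5 0.605 0.457 101.642
6 0.369 0.170 105.626
7 0.225 0.063 108.056
final: 108.056 0.686

Arc 1: start y=14.840, vy=13.420 → t=3.526, apex=23.845, x_land=38.079, impact vy=-21.838
  bounce: vy ← 0.61·21.838 = 13.321
Arc 2: start y=0.000, vy=13.321 → t=2.664, apex=8.873, x_land=66.852, impact vy=-13.321
  bounce: vy ← 0.61·13.321 = 8.126
Arc 3: start y=0.000, vy=8.126 → t=1.625, apex=3.302, x_land=84.404, impact vy=-8.126
  bounce: vy ← 0.61·8.126 = 4.957
Arc 4: start y=0.000, vy=4.957 → t=0.991, apex=1.228, x_land=95.111, impact vy=-4.957
  bounce: vy ← 0.61·4.957 = 3.024
Arc 5: start y=0.000, vy=3.024 → t=0.605, apex=0.457, x_land=101.642, impact vy=-3.024
  bounce: vy ← 0.61·3.024 = 1.844
Arc 6: start y=0.000, vy=1.844 → t=0.369, apex=0.170, x_land=105.626, impact vy=-1.844
  bounce: vy ← 0.61·1.844 = 1.125
Arc 7: start y=0.000, vy=1.125 → t=0.225, apex=0.063, x_land=108.056, impact vy=-1.125
  bounce: vy ← 0.61·1.125 = 0.686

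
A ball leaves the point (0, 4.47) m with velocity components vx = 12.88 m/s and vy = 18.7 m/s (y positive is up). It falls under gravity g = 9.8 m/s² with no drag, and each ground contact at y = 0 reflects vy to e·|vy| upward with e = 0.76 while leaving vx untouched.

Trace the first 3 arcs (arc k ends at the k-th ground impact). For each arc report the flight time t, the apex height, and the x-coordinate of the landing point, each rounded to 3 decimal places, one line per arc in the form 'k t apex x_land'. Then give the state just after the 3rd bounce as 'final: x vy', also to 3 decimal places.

1 4.042 22.311 52.061
2 3.243 12.887 93.837
3 2.465 7.444 125.586
final: 125.586 9.180

Arc 1: start y=4.470, vy=18.700 → t=4.042, apex=22.311, x_land=52.061, impact vy=-20.912
  bounce: vy ← 0.76·20.912 = 15.893
Arc 2: start y=0.000, vy=15.893 → t=3.243, apex=12.887, x_land=93.837, impact vy=-15.893
  bounce: vy ← 0.76·15.893 = 12.079
Arc 3: start y=0.000, vy=12.079 → t=2.465, apex=7.444, x_land=125.586, impact vy=-12.079
  bounce: vy ← 0.76·12.079 = 9.180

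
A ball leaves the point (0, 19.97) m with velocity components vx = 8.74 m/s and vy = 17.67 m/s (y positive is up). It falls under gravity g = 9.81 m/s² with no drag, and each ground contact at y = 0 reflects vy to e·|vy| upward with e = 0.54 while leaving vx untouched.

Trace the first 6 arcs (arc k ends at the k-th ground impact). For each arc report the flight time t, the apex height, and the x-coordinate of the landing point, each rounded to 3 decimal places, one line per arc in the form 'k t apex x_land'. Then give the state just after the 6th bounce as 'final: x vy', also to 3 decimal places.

Arc 1: start y=19.970, vy=17.670 → t=4.506, apex=35.884, x_land=39.382, impact vy=-26.534
  bounce: vy ← 0.54·26.534 = 14.328
Arc 2: start y=0.000, vy=14.328 → t=2.921, apex=10.464, x_land=64.913, impact vy=-14.328
  bounce: vy ← 0.54·14.328 = 7.737
Arc 3: start y=0.000, vy=7.737 → t=1.577, apex=3.051, x_land=78.700, impact vy=-7.737
  bounce: vy ← 0.54·7.737 = 4.178
Arc 4: start y=0.000, vy=4.178 → t=0.852, apex=0.890, x_land=86.145, impact vy=-4.178
  bounce: vy ← 0.54·4.178 = 2.256
Arc 5: start y=0.000, vy=2.256 → t=0.460, apex=0.259, x_land=90.165, impact vy=-2.256
  bounce: vy ← 0.54·2.256 = 1.218
Arc 6: start y=0.000, vy=1.218 → t=0.248, apex=0.076, x_land=92.336, impact vy=-1.218
  bounce: vy ← 0.54·1.218 = 0.658

1 4.506 35.884 39.382
2 2.921 10.464 64.913
3 1.577 3.051 78.700
4 0.852 0.890 86.145
5 0.460 0.259 90.165
6 0.248 0.076 92.336
final: 92.336 0.658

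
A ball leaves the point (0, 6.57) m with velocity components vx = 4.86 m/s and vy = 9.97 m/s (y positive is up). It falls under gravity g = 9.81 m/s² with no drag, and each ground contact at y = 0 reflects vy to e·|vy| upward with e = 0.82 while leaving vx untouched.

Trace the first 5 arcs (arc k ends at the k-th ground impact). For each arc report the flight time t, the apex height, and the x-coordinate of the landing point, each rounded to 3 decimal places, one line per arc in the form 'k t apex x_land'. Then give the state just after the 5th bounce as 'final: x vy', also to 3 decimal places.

Arc 1: start y=6.570, vy=9.970 → t=2.557, apex=11.636, x_land=12.425, impact vy=-15.110
  bounce: vy ← 0.82·15.110 = 12.390
Arc 2: start y=0.000, vy=12.390 → t=2.526, apex=7.824, x_land=24.701, impact vy=-12.390
  bounce: vy ← 0.82·12.390 = 10.160
Arc 3: start y=0.000, vy=10.160 → t=2.071, apex=5.261, x_land=34.768, impact vy=-10.160
  bounce: vy ← 0.82·10.160 = 8.331
Arc 4: start y=0.000, vy=8.331 → t=1.698, apex=3.538, x_land=43.022, impact vy=-8.331
  bounce: vy ← 0.82·8.331 = 6.831
Arc 5: start y=0.000, vy=6.831 → t=1.393, apex=2.379, x_land=49.791, impact vy=-6.831
  bounce: vy ← 0.82·6.831 = 5.602

1 2.557 11.636 12.425
2 2.526 7.824 24.701
3 2.071 5.261 34.768
4 1.698 3.538 43.022
5 1.393 2.379 49.791
final: 49.791 5.602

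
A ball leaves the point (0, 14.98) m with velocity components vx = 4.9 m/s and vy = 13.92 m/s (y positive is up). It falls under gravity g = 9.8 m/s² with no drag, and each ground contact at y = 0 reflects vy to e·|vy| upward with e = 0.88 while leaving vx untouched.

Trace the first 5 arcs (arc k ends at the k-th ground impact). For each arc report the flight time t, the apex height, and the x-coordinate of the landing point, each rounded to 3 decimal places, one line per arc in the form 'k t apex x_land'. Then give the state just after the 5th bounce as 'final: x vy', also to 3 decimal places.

1 3.673 24.866 17.998
2 3.965 19.256 37.426
3 3.489 14.912 54.522
4 3.070 11.548 69.566
5 2.702 8.943 82.806
final: 82.806 11.651

Arc 1: start y=14.980, vy=13.920 → t=3.673, apex=24.866, x_land=17.998, impact vy=-22.077
  bounce: vy ← 0.88·22.077 = 19.427
Arc 2: start y=0.000, vy=19.427 → t=3.965, apex=19.256, x_land=37.426, impact vy=-19.427
  bounce: vy ← 0.88·19.427 = 17.096
Arc 3: start y=0.000, vy=17.096 → t=3.489, apex=14.912, x_land=54.522, impact vy=-17.096
  bounce: vy ← 0.88·17.096 = 15.045
Arc 4: start y=0.000, vy=15.045 → t=3.070, apex=11.548, x_land=69.566, impact vy=-15.045
  bounce: vy ← 0.88·15.045 = 13.239
Arc 5: start y=0.000, vy=13.239 → t=2.702, apex=8.943, x_land=82.806, impact vy=-13.239
  bounce: vy ← 0.88·13.239 = 11.651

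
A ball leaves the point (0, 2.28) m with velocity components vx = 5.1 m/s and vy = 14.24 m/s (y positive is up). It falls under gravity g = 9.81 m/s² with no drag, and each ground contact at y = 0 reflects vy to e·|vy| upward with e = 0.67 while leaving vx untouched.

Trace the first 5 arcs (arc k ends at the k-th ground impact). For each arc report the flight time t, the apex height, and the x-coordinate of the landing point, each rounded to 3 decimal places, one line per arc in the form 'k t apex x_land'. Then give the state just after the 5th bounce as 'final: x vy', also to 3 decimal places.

Arc 1: start y=2.280, vy=14.240 → t=3.055, apex=12.615, x_land=15.582, impact vy=-15.732
  bounce: vy ← 0.67·15.732 = 10.541
Arc 2: start y=0.000, vy=10.541 → t=2.149, apex=5.663, x_land=26.542, impact vy=-10.541
  bounce: vy ← 0.67·10.541 = 7.062
Arc 3: start y=0.000, vy=7.062 → t=1.440, apex=2.542, x_land=33.885, impact vy=-7.062
  bounce: vy ← 0.67·7.062 = 4.732
Arc 4: start y=0.000, vy=4.732 → t=0.965, apex=1.141, x_land=38.805, impact vy=-4.732
  bounce: vy ← 0.67·4.732 = 3.170
Arc 5: start y=0.000, vy=3.170 → t=0.646, apex=0.512, x_land=42.101, impact vy=-3.170
  bounce: vy ← 0.67·3.170 = 2.124

1 3.055 12.615 15.582
2 2.149 5.663 26.542
3 1.440 2.542 33.885
4 0.965 1.141 38.805
5 0.646 0.512 42.101
final: 42.101 2.124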